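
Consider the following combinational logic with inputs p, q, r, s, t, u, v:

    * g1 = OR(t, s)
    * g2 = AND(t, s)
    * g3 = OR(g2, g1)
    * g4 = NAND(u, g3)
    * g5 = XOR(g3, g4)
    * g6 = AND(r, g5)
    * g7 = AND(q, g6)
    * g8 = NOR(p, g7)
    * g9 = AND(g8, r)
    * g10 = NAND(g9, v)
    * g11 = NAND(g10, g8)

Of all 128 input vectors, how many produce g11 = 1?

g11 = NAND(g10, g8) must be 1, so at least one of g10, g8 is 0.
Enumerating the 128 input combinations, 85 give g11 = 1 and 43 give g11 = 0.

85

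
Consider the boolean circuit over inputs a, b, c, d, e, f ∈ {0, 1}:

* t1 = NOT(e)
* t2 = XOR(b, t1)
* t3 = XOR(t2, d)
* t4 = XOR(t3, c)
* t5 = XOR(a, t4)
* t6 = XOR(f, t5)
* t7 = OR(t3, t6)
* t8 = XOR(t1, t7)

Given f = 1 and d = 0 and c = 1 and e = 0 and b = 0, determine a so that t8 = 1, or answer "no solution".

With f = 1 and d = 0 and c = 1 and e = 0 and b = 0 fixed, none of the 2 settings of a give t8 = 1.
For example, with a=0:
t1 = NOT(e) = NOT 0 = 1
t2 = XOR(b, t1) = XOR(0, 1) = 1
t3 = XOR(t2, d) = XOR(1, 0) = 1
t4 = XOR(t3, c) = XOR(1, 1) = 0
t5 = XOR(a, t4) = XOR(0, 0) = 0
t6 = XOR(f, t5) = XOR(1, 0) = 1
t7 = OR(t3, t6) = OR(1, 1) = 1
t8 = XOR(t1, t7) = XOR(1, 1) = 0
giving t8 = 0 ≠ 1.

no solution exists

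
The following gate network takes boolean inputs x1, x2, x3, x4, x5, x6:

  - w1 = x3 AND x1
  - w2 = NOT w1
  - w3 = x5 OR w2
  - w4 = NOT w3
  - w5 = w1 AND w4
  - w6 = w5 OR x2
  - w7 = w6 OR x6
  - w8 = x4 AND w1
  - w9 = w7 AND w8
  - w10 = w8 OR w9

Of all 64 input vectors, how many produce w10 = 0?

56

w10 = w8 OR w9 must be 0, so both w8 = 0 and w9 = 0.
Enumerating the 64 input combinations, 56 give w10 = 0 and 8 give w10 = 1.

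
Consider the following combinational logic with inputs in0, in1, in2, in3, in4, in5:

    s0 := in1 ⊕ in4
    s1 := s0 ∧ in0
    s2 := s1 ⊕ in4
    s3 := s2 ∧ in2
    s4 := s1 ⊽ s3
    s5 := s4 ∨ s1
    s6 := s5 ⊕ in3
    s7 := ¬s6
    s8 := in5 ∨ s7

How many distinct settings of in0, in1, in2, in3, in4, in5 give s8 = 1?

s8 = in5 ∨ s7 must be 1, so at least one of in5, s7 is 1.
Enumerating the 64 input combinations, 48 give s8 = 1 and 16 give s8 = 0.

48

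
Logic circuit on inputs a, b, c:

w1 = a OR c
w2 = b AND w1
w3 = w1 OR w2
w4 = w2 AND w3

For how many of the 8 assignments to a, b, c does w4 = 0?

w4 = w2 AND w3 must be 0, so at least one of w2, w3 is 0.
Satisfying assignments:
  a=0, b=0, c=0
  a=0, b=0, c=1
  a=0, b=1, c=0
  a=1, b=0, c=0
  a=1, b=0, c=1

5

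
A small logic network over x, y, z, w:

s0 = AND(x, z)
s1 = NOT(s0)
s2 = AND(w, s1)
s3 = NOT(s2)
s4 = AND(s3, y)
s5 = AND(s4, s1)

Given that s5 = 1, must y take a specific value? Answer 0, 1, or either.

1

s5 = AND(s4, s1) must be 1, so both s4 = 1 and s1 = 1.
s4 = AND(s3, y) must be 1, so both s3 = 1 and y = 1.
s1 = NOT(s0) must be 1, so s0 = 0.
Every assignment with s5 = 1 has y = 1; there are 3 such assignment(s).
  x=0, y=1, z=0, w=0
  x=0, y=1, z=1, w=0
  x=1, y=1, z=0, w=0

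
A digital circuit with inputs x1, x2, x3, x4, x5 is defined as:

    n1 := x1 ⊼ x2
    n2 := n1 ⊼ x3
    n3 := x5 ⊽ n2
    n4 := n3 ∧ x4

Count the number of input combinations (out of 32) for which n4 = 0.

29

n4 = n3 ∧ x4 must be 0, so at least one of n3, x4 is 0.
Enumerating the 32 input combinations, 29 give n4 = 0 and 3 give n4 = 1.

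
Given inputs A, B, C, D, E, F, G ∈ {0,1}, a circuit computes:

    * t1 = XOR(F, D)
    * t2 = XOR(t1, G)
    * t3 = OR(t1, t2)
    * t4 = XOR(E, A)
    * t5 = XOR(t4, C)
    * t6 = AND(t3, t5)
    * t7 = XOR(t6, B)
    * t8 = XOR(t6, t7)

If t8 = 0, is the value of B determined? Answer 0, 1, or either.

0

t8 = XOR(t6, t7) must be 0, so t6 and t7 are equal.
Every assignment with t8 = 0 has B = 0; there are 64 such assignment(s).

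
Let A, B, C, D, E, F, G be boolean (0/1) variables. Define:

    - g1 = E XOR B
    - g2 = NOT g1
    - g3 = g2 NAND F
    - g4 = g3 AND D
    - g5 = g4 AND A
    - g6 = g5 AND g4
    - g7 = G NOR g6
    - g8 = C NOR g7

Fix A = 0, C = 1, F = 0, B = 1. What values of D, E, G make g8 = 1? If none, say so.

With A = 0, C = 1, F = 0, B = 1 fixed, none of the 8 settings of D, E, G give g8 = 1.
For example, with D=0, E=1, G=0:
g1 = E XOR B = 1 XOR 1 = 0
g2 = NOT g1 = NOT 0 = 1
g3 = g2 NAND F = 1 NAND 0 = 1
g4 = g3 AND D = 1 AND 0 = 0
g5 = g4 AND A = 0 AND 0 = 0
g6 = g5 AND g4 = 0 AND 0 = 0
g7 = G NOR g6 = 0 NOR 0 = 1
g8 = C NOR g7 = 1 NOR 1 = 0
giving g8 = 0 ≠ 1.

no solution exists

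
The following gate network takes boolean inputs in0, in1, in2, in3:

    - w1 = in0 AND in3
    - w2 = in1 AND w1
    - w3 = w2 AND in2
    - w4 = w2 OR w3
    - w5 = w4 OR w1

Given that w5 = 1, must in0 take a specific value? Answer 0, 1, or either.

w5 = w4 OR w1 must be 1, so at least one of w4, w1 is 1.
Every assignment with w5 = 1 has in0 = 1; there are 4 such assignment(s).
  in0=1, in1=0, in2=0, in3=1
  in0=1, in1=0, in2=1, in3=1
  in0=1, in1=1, in2=0, in3=1
  in0=1, in1=1, in2=1, in3=1

1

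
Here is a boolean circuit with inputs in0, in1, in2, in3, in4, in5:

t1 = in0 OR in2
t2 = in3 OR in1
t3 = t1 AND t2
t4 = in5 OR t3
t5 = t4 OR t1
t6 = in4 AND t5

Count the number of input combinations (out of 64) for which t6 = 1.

28

t6 = in4 AND t5 must be 1, so both in4 = 1 and t5 = 1.
Enumerating the 64 input combinations, 28 give t6 = 1 and 36 give t6 = 0.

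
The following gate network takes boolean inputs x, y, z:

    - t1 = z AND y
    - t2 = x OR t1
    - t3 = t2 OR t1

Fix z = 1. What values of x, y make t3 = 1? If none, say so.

x=1 y=1

Check with z = 1 and x=1, y=1:
t1 = z AND y = 1 AND 1 = 1
t2 = x OR t1 = 1 OR 1 = 1
t3 = t2 OR t1 = 1 OR 1 = 1
So t3 = 1.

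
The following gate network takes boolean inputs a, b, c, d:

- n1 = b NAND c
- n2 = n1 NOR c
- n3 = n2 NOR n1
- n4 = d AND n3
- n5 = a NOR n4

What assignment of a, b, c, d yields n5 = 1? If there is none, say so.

Check with a=0, b=1, c=1, d=0:
n1 = b NAND c = 1 NAND 1 = 0
n2 = n1 NOR c = 0 NOR 1 = 0
n3 = n2 NOR n1 = 0 NOR 0 = 1
n4 = d AND n3 = 0 AND 1 = 0
n5 = a NOR n4 = 0 NOR 0 = 1
So n5 = 1 as required.

a=0, b=1, c=1, d=0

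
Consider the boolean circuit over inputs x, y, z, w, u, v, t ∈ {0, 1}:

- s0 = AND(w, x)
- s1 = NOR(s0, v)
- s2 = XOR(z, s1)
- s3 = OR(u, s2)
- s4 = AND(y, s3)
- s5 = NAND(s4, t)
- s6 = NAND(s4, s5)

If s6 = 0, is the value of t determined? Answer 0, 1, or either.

s6 = NAND(s4, s5) must be 0, so both s4 = 1 and s5 = 1.
Every assignment with s6 = 0 has t = 0; there are 24 such assignment(s).

0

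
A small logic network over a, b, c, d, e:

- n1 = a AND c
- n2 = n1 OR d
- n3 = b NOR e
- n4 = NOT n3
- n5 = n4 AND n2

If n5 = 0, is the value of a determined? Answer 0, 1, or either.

Both values of a occur among assignments with n5 = 0:
  a=0: a=0, b=0, c=0, d=0, e=0
  a=1: a=1, b=0, c=0, d=0, e=0

either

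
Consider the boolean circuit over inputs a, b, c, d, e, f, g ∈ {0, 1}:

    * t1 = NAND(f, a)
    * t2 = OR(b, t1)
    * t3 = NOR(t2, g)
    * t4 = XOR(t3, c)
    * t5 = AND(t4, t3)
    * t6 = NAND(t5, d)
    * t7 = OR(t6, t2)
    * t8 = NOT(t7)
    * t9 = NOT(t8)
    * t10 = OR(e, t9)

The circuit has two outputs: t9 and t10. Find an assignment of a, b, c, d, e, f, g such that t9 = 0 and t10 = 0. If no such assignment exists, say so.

a=1, b=0, c=0, d=1, e=0, f=1, g=0

Check with a=1, b=0, c=0, d=1, e=0, f=1, g=0:
t1 = NAND(f, a) = NAND(1, 1) = 0
t2 = OR(b, t1) = OR(0, 0) = 0
t3 = NOR(t2, g) = NOR(0, 0) = 1
t4 = XOR(t3, c) = XOR(1, 0) = 1
t5 = AND(t4, t3) = AND(1, 1) = 1
t6 = NAND(t5, d) = NAND(1, 1) = 0
t7 = OR(t6, t2) = OR(0, 0) = 0
t8 = NOT(t7) = NOT 0 = 1
t9 = NOT(t8) = NOT 1 = 0
t10 = OR(e, t9) = OR(0, 0) = 0
So t9 = 0 and t10 = 0.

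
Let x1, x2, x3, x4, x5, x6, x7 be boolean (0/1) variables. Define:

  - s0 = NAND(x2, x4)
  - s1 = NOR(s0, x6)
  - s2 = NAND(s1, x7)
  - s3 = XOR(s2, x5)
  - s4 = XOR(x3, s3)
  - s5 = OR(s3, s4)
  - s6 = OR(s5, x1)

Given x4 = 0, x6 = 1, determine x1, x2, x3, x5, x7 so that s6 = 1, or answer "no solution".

Check with x4 = 0, x6 = 1 and x1=0, x2=0, x3=1, x5=1, x7=1:
s0 = NAND(x2, x4) = NAND(0, 0) = 1
s1 = NOR(s0, x6) = NOR(1, 1) = 0
s2 = NAND(s1, x7) = NAND(0, 1) = 1
s3 = XOR(s2, x5) = XOR(1, 1) = 0
s4 = XOR(x3, s3) = XOR(1, 0) = 1
s5 = OR(s3, s4) = OR(0, 1) = 1
s6 = OR(s5, x1) = OR(1, 0) = 1
So s6 = 1.

x1=0 x2=0 x3=1 x5=1 x7=1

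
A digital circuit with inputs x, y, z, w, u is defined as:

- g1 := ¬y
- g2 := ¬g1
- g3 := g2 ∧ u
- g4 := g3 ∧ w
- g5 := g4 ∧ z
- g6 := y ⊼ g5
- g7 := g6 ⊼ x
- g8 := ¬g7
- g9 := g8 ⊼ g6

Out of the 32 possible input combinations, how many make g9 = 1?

g9 = g8 ⊼ g6 must be 1, so at least one of g8, g6 is 0.
Enumerating the 32 input combinations, 17 give g9 = 1 and 15 give g9 = 0.

17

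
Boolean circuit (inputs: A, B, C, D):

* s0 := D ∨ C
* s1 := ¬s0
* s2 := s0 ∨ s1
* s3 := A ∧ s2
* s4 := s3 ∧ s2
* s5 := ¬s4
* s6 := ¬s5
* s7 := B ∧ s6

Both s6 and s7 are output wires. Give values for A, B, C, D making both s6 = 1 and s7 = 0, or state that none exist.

A=1, B=0, C=0, D=0

Check with A=1, B=0, C=0, D=0:
s0 = D ∨ C = 0 ∨ 0 = 0
s1 = ¬s0 = ¬0 = 1
s2 = s0 ∨ s1 = 0 ∨ 1 = 1
s3 = A ∧ s2 = 1 ∧ 1 = 1
s4 = s3 ∧ s2 = 1 ∧ 1 = 1
s5 = ¬s4 = ¬1 = 0
s6 = ¬s5 = ¬0 = 1
s7 = B ∧ s6 = 0 ∧ 1 = 0
So s6 = 1 and s7 = 0.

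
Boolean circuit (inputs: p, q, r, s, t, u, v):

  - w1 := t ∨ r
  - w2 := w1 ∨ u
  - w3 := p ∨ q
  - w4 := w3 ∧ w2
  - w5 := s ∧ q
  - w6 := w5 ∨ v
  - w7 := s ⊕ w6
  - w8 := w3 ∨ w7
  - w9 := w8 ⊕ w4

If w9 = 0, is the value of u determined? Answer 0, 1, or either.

either

Both values of u occur among assignments with w9 = 0:
  u=0: p=0, q=0, r=0, s=0, t=0, u=0, v=0
  u=1: p=0, q=0, r=0, s=0, t=0, u=1, v=0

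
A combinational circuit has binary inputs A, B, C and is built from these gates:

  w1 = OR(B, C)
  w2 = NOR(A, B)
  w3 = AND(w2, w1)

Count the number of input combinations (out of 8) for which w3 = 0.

w3 = AND(w2, w1) must be 0, so at least one of w2, w1 is 0.
Enumerating the 8 input combinations, 7 give w3 = 0 and 1 give w3 = 1.

7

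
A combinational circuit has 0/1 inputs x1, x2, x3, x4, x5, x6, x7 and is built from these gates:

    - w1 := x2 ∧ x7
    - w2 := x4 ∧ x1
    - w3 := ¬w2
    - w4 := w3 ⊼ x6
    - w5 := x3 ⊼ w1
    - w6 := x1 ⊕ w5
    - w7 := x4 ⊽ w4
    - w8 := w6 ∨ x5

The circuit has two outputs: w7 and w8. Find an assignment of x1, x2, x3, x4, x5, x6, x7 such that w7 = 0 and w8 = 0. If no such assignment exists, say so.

x1=1, x2=0, x3=1, x4=0, x5=0, x6=0, x7=0

Check with x1=1, x2=0, x3=1, x4=0, x5=0, x6=0, x7=0:
w1 = x2 ∧ x7 = 0 ∧ 0 = 0
w2 = x4 ∧ x1 = 0 ∧ 1 = 0
w3 = ¬w2 = ¬0 = 1
w4 = w3 ⊼ x6 = 1 ⊼ 0 = 1
w5 = x3 ⊼ w1 = 1 ⊼ 0 = 1
w6 = x1 ⊕ w5 = 1 ⊕ 1 = 0
w7 = x4 ⊽ w4 = 0 ⊽ 1 = 0
w8 = w6 ∨ x5 = 0 ∨ 0 = 0
So w7 = 0 and w8 = 0.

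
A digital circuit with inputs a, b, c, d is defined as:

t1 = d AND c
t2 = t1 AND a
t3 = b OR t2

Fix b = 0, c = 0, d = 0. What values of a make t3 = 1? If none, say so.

no solution exists

With b = 0, c = 0, d = 0 fixed, none of the 2 settings of a give t3 = 1.
For example, with a=1:
t1 = d AND c = 0 AND 0 = 0
t2 = t1 AND a = 0 AND 1 = 0
t3 = b OR t2 = 0 OR 0 = 0
giving t3 = 0 ≠ 1.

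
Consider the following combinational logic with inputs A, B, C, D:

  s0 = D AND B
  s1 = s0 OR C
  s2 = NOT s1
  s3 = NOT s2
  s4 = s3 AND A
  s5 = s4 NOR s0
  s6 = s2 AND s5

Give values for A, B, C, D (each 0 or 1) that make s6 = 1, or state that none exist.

s6 = s2 AND s5 must be 1, so both s2 = 1 and s5 = 1.
s2 = NOT s1 must be 1, so s1 = 0.
s5 = s4 NOR s0 must be 1, so both s4 = 0 and s0 = 0.
Check with A=1, B=0, C=0, D=1:
s0 = D AND B = 1 AND 0 = 0
s1 = s0 OR C = 0 OR 0 = 0
s2 = NOT s1 = NOT 0 = 1
s3 = NOT s2 = NOT 1 = 0
s4 = s3 AND A = 0 AND 1 = 0
s5 = s4 NOR s0 = 0 NOR 0 = 1
s6 = s2 AND s5 = 1 AND 1 = 1
So s6 = 1 as required.

A=1, B=0, C=0, D=1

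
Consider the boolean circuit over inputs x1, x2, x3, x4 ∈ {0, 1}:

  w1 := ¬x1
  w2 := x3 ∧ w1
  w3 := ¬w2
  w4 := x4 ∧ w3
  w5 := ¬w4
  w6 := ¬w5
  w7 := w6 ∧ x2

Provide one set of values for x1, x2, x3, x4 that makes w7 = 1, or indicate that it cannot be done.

Check with x1=0 x2=1 x3=0 x4=1:
w1 = ¬x1 = ¬0 = 1
w2 = x3 ∧ w1 = 0 ∧ 1 = 0
w3 = ¬w2 = ¬0 = 1
w4 = x4 ∧ w3 = 1 ∧ 1 = 1
w5 = ¬w4 = ¬1 = 0
w6 = ¬w5 = ¬0 = 1
w7 = w6 ∧ x2 = 1 ∧ 1 = 1
So w7 = 1 as required.

x1=0 x2=1 x3=0 x4=1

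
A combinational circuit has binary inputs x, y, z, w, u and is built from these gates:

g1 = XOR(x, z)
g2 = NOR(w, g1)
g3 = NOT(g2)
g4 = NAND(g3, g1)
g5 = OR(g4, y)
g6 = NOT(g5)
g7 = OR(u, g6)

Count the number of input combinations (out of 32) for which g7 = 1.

g7 = OR(u, g6) must be 1, so at least one of u, g6 is 1.
Enumerating the 32 input combinations, 20 give g7 = 1 and 12 give g7 = 0.

20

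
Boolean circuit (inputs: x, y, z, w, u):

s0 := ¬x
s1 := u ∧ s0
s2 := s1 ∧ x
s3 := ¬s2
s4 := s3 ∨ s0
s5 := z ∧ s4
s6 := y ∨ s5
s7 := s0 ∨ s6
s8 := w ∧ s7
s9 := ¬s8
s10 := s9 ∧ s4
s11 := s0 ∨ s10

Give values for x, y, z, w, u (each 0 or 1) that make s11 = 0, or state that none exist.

x=1, y=0, z=1, w=1, u=1

s11 = s0 ∨ s10 must be 0, so both s0 = 0 and s10 = 0.
Check with x=1, y=0, z=1, w=1, u=1:
s0 = ¬x = ¬1 = 0
s1 = u ∧ s0 = 1 ∧ 0 = 0
s2 = s1 ∧ x = 0 ∧ 1 = 0
s3 = ¬s2 = ¬0 = 1
s4 = s3 ∨ s0 = 1 ∨ 0 = 1
s5 = z ∧ s4 = 1 ∧ 1 = 1
s6 = y ∨ s5 = 0 ∨ 1 = 1
s7 = s0 ∨ s6 = 0 ∨ 1 = 1
s8 = w ∧ s7 = 1 ∧ 1 = 1
s9 = ¬s8 = ¬1 = 0
s10 = s9 ∧ s4 = 0 ∧ 1 = 0
s11 = s0 ∨ s10 = 0 ∨ 0 = 0
So s11 = 0 as required.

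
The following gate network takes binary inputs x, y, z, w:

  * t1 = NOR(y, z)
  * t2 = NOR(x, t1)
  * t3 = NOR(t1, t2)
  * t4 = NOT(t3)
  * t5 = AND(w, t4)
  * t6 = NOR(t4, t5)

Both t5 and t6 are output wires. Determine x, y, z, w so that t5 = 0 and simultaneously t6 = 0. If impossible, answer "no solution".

Check with x=0, y=1, z=1, w=0:
t1 = NOR(y, z) = NOR(1, 1) = 0
t2 = NOR(x, t1) = NOR(0, 0) = 1
t3 = NOR(t1, t2) = NOR(0, 1) = 0
t4 = NOT(t3) = NOT 0 = 1
t5 = AND(w, t4) = AND(0, 1) = 0
t6 = NOR(t4, t5) = NOR(1, 0) = 0
So t5 = 0 and t6 = 0.

x=0, y=1, z=1, w=0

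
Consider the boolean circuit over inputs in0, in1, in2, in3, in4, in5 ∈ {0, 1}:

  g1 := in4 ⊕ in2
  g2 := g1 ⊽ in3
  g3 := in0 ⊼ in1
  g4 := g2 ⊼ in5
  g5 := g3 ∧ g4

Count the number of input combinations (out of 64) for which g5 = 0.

22

g5 = g3 ∧ g4 must be 0, so at least one of g3, g4 is 0.
Enumerating the 64 input combinations, 22 give g5 = 0 and 42 give g5 = 1.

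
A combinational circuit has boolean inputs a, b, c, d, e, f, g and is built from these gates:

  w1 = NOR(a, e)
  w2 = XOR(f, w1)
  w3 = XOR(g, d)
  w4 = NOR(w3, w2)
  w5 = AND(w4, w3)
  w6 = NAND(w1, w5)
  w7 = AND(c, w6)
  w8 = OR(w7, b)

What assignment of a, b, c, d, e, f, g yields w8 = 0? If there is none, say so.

a=1 b=0 c=0 d=0 e=1 f=1 g=0

w8 = OR(w7, b) must be 0, so both w7 = 0 and b = 0.
Check with a=1 b=0 c=0 d=0 e=1 f=1 g=0:
w1 = NOR(a, e) = NOR(1, 1) = 0
w2 = XOR(f, w1) = XOR(1, 0) = 1
w3 = XOR(g, d) = XOR(0, 0) = 0
w4 = NOR(w3, w2) = NOR(0, 1) = 0
w5 = AND(w4, w3) = AND(0, 0) = 0
w6 = NAND(w1, w5) = NAND(0, 0) = 1
w7 = AND(c, w6) = AND(0, 1) = 0
w8 = OR(w7, b) = OR(0, 0) = 0
So w8 = 0 as required.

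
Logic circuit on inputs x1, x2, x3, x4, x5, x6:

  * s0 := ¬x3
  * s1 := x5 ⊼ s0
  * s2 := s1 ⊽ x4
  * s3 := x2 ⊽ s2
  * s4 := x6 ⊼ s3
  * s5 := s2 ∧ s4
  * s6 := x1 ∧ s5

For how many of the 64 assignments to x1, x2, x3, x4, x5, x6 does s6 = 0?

s6 = x1 ∧ s5 must be 0, so at least one of x1, s5 is 0.
Enumerating the 64 input combinations, 60 give s6 = 0 and 4 give s6 = 1.

60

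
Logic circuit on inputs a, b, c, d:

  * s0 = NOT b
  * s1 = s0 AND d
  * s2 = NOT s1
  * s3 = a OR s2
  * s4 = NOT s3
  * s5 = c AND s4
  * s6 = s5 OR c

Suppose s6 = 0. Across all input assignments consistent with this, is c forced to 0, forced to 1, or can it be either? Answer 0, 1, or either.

s6 = s5 OR c must be 0, so both s5 = 0 and c = 0.
s5 = c AND s4 must be 0, so at least one of c, s4 is 0.
Every assignment with s6 = 0 has c = 0; there are 8 such assignment(s).

0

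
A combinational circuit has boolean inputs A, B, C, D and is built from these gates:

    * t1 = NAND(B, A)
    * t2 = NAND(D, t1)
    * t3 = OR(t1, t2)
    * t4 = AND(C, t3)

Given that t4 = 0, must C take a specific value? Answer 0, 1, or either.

0

t4 = AND(C, t3) must be 0, so at least one of C, t3 is 0.
Every assignment with t4 = 0 has C = 0; there are 8 such assignment(s).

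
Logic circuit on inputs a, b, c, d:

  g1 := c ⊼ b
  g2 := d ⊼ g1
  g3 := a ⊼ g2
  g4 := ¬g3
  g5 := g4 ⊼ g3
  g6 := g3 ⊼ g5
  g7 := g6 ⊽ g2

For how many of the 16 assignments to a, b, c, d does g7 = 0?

g7 = g6 ⊽ g2 must be 0, so at least one of g6, g2 is 1.
Enumerating the 16 input combinations, 10 give g7 = 0 and 6 give g7 = 1.

10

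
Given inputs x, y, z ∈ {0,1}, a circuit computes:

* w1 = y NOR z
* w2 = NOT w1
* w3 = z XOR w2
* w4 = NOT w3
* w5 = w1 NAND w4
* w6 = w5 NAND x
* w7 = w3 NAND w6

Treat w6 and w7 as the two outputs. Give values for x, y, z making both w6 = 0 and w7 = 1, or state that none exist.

Check with x=1, y=0, z=1:
w1 = y NOR z = 0 NOR 1 = 0
w2 = NOT w1 = NOT 0 = 1
w3 = z XOR w2 = 1 XOR 1 = 0
w4 = NOT w3 = NOT 0 = 1
w5 = w1 NAND w4 = 0 NAND 1 = 1
w6 = w5 NAND x = 1 NAND 1 = 0
w7 = w3 NAND w6 = 0 NAND 0 = 1
So w6 = 0 and w7 = 1.

x=1, y=0, z=1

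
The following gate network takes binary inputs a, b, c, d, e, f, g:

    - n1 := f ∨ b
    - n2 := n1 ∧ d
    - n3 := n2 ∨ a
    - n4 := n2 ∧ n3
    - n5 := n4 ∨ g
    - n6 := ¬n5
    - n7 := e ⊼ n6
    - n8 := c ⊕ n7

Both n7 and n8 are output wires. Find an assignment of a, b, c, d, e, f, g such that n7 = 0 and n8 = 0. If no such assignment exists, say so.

Check with a=1 b=0 c=0 d=1 e=1 f=0 g=0:
n1 = f ∨ b = 0 ∨ 0 = 0
n2 = n1 ∧ d = 0 ∧ 1 = 0
n3 = n2 ∨ a = 0 ∨ 1 = 1
n4 = n2 ∧ n3 = 0 ∧ 1 = 0
n5 = n4 ∨ g = 0 ∨ 0 = 0
n6 = ¬n5 = ¬0 = 1
n7 = e ⊼ n6 = 1 ⊼ 1 = 0
n8 = c ⊕ n7 = 0 ⊕ 0 = 0
So n7 = 0 and n8 = 0.

a=1 b=0 c=0 d=1 e=1 f=0 g=0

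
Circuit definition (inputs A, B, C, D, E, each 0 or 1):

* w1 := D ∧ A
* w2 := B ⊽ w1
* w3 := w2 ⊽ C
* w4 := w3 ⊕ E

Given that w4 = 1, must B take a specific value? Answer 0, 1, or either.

Both values of B occur among assignments with w4 = 1:
  B=0: A=0, B=0, C=0, D=0, E=1
  B=1: A=0, B=1, C=0, D=0, E=0

either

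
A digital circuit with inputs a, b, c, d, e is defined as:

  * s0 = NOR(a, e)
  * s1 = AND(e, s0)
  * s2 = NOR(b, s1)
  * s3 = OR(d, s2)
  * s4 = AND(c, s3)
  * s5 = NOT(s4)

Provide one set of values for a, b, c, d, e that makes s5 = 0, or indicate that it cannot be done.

s5 = NOT(s4) must be 0, so s4 = 1.
Check with a=0, b=1, c=1, d=1, e=1:
s0 = NOR(a, e) = NOR(0, 1) = 0
s1 = AND(e, s0) = AND(1, 0) = 0
s2 = NOR(b, s1) = NOR(1, 0) = 0
s3 = OR(d, s2) = OR(1, 0) = 1
s4 = AND(c, s3) = AND(1, 1) = 1
s5 = NOT(s4) = NOT 1 = 0
So s5 = 0 as required.

a=0, b=1, c=1, d=1, e=1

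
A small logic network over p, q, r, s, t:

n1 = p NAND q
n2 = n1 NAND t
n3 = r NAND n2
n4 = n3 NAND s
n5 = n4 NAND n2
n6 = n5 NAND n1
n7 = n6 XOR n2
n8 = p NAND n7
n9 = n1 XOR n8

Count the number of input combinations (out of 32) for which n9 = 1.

n9 = n1 XOR n8 must be 1, so n1 and n8 differ.
Enumerating the 32 input combinations, 9 give n9 = 1 and 23 give n9 = 0.

9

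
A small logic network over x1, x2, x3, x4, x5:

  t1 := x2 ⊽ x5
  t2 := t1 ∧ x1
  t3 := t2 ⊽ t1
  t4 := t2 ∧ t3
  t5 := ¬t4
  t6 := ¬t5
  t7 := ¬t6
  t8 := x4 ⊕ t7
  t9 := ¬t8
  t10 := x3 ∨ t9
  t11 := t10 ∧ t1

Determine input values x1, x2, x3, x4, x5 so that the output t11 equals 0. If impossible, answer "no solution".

t11 = t10 ∧ t1 must be 0, so at least one of t10, t1 is 0.
Check with x1=1, x2=0, x3=1, x4=0, x5=1:
t1 = x2 ⊽ x5 = 0 ⊽ 1 = 0
t2 = t1 ∧ x1 = 0 ∧ 1 = 0
t3 = t2 ⊽ t1 = 0 ⊽ 0 = 1
t4 = t2 ∧ t3 = 0 ∧ 1 = 0
t5 = ¬t4 = ¬0 = 1
t6 = ¬t5 = ¬1 = 0
t7 = ¬t6 = ¬0 = 1
t8 = x4 ⊕ t7 = 0 ⊕ 1 = 1
t9 = ¬t8 = ¬1 = 0
t10 = x3 ∨ t9 = 1 ∨ 0 = 1
t11 = t10 ∧ t1 = 1 ∧ 0 = 0
So t11 = 0 as required.

x1=1, x2=0, x3=1, x4=0, x5=1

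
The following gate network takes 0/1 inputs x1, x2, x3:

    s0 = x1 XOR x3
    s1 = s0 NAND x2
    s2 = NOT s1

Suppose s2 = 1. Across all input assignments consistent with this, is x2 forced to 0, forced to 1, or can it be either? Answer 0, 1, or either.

s2 = NOT s1 must be 1, so s1 = 0.
Every assignment with s2 = 1 has x2 = 1; there are 2 such assignment(s).
  x1=0, x2=1, x3=1
  x1=1, x2=1, x3=0

1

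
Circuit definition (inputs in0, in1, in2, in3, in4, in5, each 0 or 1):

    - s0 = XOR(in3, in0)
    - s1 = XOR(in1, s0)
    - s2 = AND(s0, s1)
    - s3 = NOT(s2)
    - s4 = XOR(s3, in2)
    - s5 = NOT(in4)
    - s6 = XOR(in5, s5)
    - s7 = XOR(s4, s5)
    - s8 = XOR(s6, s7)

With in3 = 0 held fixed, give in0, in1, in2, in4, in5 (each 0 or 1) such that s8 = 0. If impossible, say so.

in0=1 in1=1 in2=1 in4=0 in5=0

s8 = XOR(s6, s7) must be 0, so s6 and s7 are equal.
Check with in3 = 0 and in0=1, in1=1, in2=1, in4=0, in5=0:
s0 = XOR(in3, in0) = XOR(0, 1) = 1
s1 = XOR(in1, s0) = XOR(1, 1) = 0
s2 = AND(s0, s1) = AND(1, 0) = 0
s3 = NOT(s2) = NOT 0 = 1
s4 = XOR(s3, in2) = XOR(1, 1) = 0
s5 = NOT(in4) = NOT 0 = 1
s6 = XOR(in5, s5) = XOR(0, 1) = 1
s7 = XOR(s4, s5) = XOR(0, 1) = 1
s8 = XOR(s6, s7) = XOR(1, 1) = 0
So s8 = 0.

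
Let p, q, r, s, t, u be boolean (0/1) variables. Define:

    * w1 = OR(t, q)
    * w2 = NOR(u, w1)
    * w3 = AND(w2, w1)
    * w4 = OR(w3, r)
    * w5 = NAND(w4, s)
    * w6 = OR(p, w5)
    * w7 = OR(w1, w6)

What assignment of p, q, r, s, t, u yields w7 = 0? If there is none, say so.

w7 = OR(w1, w6) must be 0, so both w1 = 0 and w6 = 0.
Check with p=0, q=0, r=1, s=1, t=0, u=1:
w1 = OR(t, q) = OR(0, 0) = 0
w2 = NOR(u, w1) = NOR(1, 0) = 0
w3 = AND(w2, w1) = AND(0, 0) = 0
w4 = OR(w3, r) = OR(0, 1) = 1
w5 = NAND(w4, s) = NAND(1, 1) = 0
w6 = OR(p, w5) = OR(0, 0) = 0
w7 = OR(w1, w6) = OR(0, 0) = 0
So w7 = 0 as required.

p=0, q=0, r=1, s=1, t=0, u=1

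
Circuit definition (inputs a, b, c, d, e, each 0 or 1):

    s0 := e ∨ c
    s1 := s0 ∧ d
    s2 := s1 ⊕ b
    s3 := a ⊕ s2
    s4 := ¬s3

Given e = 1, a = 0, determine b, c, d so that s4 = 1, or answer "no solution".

s4 = ¬s3 must be 1, so s3 = 0.
s3 = a ⊕ s2 must be 0, so a and s2 are equal.
Check with e = 1, a = 0 and b=0, c=0, d=0:
s0 = e ∨ c = 1 ∨ 0 = 1
s1 = s0 ∧ d = 1 ∧ 0 = 0
s2 = s1 ⊕ b = 0 ⊕ 0 = 0
s3 = a ⊕ s2 = 0 ⊕ 0 = 0
s4 = ¬s3 = ¬0 = 1
So s4 = 1.

b=0 c=0 d=0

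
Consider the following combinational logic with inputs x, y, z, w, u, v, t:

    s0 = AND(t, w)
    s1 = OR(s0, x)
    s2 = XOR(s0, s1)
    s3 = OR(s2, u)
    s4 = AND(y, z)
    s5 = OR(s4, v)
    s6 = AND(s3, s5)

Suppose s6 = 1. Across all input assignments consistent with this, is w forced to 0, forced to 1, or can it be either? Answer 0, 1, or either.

Both values of w occur among assignments with s6 = 1:
  w=0: x=0, y=0, z=0, w=0, u=1, v=1, t=0
  w=1: x=0, y=0, z=0, w=1, u=1, v=1, t=0

either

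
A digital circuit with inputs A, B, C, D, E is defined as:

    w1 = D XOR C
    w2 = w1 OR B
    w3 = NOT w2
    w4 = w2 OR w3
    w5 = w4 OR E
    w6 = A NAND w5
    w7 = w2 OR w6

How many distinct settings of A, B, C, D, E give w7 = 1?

28

w7 = w2 OR w6 must be 1, so at least one of w2, w6 is 1.
Enumerating the 32 input combinations, 28 give w7 = 1 and 4 give w7 = 0.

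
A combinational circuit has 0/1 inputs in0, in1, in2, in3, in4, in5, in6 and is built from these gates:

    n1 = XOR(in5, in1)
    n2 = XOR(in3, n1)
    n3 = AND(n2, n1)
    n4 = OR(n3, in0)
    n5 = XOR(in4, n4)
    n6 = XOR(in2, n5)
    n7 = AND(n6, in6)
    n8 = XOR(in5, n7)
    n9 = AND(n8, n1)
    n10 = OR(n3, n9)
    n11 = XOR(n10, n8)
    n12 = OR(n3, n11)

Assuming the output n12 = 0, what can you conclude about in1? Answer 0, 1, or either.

either

Both values of in1 occur among assignments with n12 = 0:
  in1=0: in0=0, in1=0, in2=0, in3=0, in4=0, in5=0, in6=0
  in1=1: in0=0, in1=1, in2=0, in3=0, in4=1, in5=1, in6=1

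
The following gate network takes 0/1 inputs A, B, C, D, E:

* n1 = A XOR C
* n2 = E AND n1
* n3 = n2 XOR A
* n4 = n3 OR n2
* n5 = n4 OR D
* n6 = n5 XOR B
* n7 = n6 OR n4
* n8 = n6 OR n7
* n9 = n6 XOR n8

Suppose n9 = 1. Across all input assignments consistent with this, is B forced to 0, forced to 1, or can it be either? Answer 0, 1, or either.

n9 = n6 XOR n8 must be 1, so n6 and n8 differ.
Every assignment with n9 = 1 has B = 1; there are 10 such assignment(s).

1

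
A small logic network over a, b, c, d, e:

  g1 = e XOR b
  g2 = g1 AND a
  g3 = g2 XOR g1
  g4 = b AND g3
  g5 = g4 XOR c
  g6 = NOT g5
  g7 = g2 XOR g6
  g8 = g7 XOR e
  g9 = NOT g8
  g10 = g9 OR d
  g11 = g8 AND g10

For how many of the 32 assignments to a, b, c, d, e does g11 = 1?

g11 = g8 AND g10 must be 1, so both g8 = 1 and g10 = 1.
g8 = g7 XOR e must be 1, so g7 and e differ.
g10 = g9 OR d must be 1, so at least one of g9, d is 1.
Enumerating the 32 input combinations, 8 give g11 = 1 and 24 give g11 = 0.

8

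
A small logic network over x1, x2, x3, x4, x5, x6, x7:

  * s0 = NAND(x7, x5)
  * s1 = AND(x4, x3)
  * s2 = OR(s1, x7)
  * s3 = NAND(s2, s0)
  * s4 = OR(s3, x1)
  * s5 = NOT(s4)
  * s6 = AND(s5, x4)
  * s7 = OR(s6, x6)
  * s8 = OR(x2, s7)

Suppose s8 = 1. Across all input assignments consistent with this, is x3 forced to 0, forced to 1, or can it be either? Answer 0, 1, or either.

either

Both values of x3 occur among assignments with s8 = 1:
  x3=0: x1=0, x2=0, x3=0, x4=0, x5=0, x6=1, x7=0
  x3=1: x1=0, x2=0, x3=1, x4=0, x5=0, x6=1, x7=0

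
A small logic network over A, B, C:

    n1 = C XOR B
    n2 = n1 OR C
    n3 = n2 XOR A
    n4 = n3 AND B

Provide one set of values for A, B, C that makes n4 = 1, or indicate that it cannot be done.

A=0 B=1 C=0

n4 = n3 AND B must be 1, so both n3 = 1 and B = 1.
n3 = n2 XOR A must be 1, so n2 and A differ.
Check with A=0 B=1 C=0:
n1 = C XOR B = 0 XOR 1 = 1
n2 = n1 OR C = 1 OR 0 = 1
n3 = n2 XOR A = 1 XOR 0 = 1
n4 = n3 AND B = 1 AND 1 = 1
So n4 = 1 as required.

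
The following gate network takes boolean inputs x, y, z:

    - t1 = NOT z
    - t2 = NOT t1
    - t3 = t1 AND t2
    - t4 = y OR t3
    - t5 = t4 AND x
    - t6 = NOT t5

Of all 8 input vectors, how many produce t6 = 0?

t6 = NOT t5 must be 0, so t5 = 1.
Satisfying assignments:
  x=1, y=1, z=0
  x=1, y=1, z=1

2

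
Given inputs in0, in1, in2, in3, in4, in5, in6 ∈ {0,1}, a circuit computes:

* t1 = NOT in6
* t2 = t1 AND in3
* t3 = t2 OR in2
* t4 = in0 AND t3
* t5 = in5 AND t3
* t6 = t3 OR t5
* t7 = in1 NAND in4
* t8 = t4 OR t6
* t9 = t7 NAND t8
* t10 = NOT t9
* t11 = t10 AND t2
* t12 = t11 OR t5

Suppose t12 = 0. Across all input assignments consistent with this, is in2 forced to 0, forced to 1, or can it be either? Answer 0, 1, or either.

either

Both values of in2 occur among assignments with t12 = 0:
  in2=0: in0=0, in1=0, in2=0, in3=0, in4=0, in5=0, in6=0
  in2=1: in0=0, in1=0, in2=1, in3=0, in4=0, in5=0, in6=0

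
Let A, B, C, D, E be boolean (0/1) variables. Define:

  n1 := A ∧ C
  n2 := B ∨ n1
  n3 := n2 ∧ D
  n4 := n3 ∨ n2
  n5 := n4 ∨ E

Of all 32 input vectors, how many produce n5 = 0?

6

n5 = n4 ∨ E must be 0, so both n4 = 0 and E = 0.
n4 = n3 ∨ n2 must be 0, so both n3 = 0 and n2 = 0.
n3 = n2 ∧ D must be 0, so at least one of n2, D is 0.
Satisfying assignments:
  A=0, B=0, C=0, D=0, E=0
  A=0, B=0, C=0, D=1, E=0
  A=0, B=0, C=1, D=0, E=0
  A=0, B=0, C=1, D=1, E=0
  A=1, B=0, C=0, D=0, E=0
  A=1, B=0, C=0, D=1, E=0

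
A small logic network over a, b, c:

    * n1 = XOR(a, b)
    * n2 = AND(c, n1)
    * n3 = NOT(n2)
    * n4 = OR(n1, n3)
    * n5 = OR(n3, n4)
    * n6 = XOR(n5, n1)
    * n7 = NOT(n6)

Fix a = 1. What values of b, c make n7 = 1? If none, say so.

n7 = NOT(n6) must be 1, so n6 = 0.
Check with a = 1 and b=0, c=1:
n1 = XOR(a, b) = XOR(1, 0) = 1
n2 = AND(c, n1) = AND(1, 1) = 1
n3 = NOT(n2) = NOT 1 = 0
n4 = OR(n1, n3) = OR(1, 0) = 1
n5 = OR(n3, n4) = OR(0, 1) = 1
n6 = XOR(n5, n1) = XOR(1, 1) = 0
n7 = NOT(n6) = NOT 0 = 1
So n7 = 1.

b=0 c=1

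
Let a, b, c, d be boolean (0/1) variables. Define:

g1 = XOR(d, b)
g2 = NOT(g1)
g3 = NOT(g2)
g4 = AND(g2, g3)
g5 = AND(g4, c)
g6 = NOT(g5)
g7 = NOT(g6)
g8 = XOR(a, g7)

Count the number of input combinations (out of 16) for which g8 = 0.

g8 = XOR(a, g7) must be 0, so a and g7 are equal.
Enumerating the 16 input combinations, 8 give g8 = 0 and 8 give g8 = 1.

8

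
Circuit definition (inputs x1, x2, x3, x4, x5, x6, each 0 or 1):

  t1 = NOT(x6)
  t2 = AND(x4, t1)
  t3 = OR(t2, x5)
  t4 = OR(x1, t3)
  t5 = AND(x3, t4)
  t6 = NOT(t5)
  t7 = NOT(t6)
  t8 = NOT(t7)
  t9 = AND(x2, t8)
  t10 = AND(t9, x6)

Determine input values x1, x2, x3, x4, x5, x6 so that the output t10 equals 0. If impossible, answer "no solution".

x1=1, x2=1, x3=1, x4=1, x5=0, x6=1

Check with x1=1, x2=1, x3=1, x4=1, x5=0, x6=1:
t1 = NOT(x6) = NOT 1 = 0
t2 = AND(x4, t1) = AND(1, 0) = 0
t3 = OR(t2, x5) = OR(0, 0) = 0
t4 = OR(x1, t3) = OR(1, 0) = 1
t5 = AND(x3, t4) = AND(1, 1) = 1
t6 = NOT(t5) = NOT 1 = 0
t7 = NOT(t6) = NOT 0 = 1
t8 = NOT(t7) = NOT 1 = 0
t9 = AND(x2, t8) = AND(1, 0) = 0
t10 = AND(t9, x6) = AND(0, 1) = 0
So t10 = 0 as required.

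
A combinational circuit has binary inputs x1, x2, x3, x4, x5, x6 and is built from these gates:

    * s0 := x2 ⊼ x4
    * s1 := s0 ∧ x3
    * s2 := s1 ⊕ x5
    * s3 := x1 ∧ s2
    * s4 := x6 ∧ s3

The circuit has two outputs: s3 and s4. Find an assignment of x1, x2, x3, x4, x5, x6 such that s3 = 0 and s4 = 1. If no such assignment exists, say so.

Across all 64 input combinations, none give both s3 = 0 and s4 = 1.

no solution exists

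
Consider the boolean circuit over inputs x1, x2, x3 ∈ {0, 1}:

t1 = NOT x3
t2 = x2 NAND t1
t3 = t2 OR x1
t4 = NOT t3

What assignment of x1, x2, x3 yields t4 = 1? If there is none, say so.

Check with x1=0, x2=1, x3=0:
t1 = NOT x3 = NOT 0 = 1
t2 = x2 NAND t1 = 1 NAND 1 = 0
t3 = t2 OR x1 = 0 OR 0 = 0
t4 = NOT t3 = NOT 0 = 1
So t4 = 1 as required.

x1=0, x2=1, x3=0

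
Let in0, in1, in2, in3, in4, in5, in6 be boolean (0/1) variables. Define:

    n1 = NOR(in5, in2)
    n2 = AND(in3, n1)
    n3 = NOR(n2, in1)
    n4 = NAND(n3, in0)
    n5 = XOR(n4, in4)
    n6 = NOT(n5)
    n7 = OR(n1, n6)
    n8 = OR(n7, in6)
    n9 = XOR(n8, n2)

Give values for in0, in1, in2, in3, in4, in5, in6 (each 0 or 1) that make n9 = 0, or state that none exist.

Check with in0=1, in1=0, in2=0, in3=1, in4=1, in5=0, in6=1:
n1 = NOR(in5, in2) = NOR(0, 0) = 1
n2 = AND(in3, n1) = AND(1, 1) = 1
n3 = NOR(n2, in1) = NOR(1, 0) = 0
n4 = NAND(n3, in0) = NAND(0, 1) = 1
n5 = XOR(n4, in4) = XOR(1, 1) = 0
n6 = NOT(n5) = NOT 0 = 1
n7 = OR(n1, n6) = OR(1, 1) = 1
n8 = OR(n7, in6) = OR(1, 1) = 1
n9 = XOR(n8, n2) = XOR(1, 1) = 0
So n9 = 0 as required.

in0=1, in1=0, in2=0, in3=1, in4=1, in5=0, in6=1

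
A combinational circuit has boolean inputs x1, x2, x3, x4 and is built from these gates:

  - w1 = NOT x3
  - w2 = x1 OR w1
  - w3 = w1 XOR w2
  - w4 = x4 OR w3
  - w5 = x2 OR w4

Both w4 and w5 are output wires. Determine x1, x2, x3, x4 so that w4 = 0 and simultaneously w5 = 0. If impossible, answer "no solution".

x1=0, x2=0, x3=0, x4=0

Check with x1=0, x2=0, x3=0, x4=0:
w1 = NOT x3 = NOT 0 = 1
w2 = x1 OR w1 = 0 OR 1 = 1
w3 = w1 XOR w2 = 1 XOR 1 = 0
w4 = x4 OR w3 = 0 OR 0 = 0
w5 = x2 OR w4 = 0 OR 0 = 0
So w4 = 0 and w5 = 0.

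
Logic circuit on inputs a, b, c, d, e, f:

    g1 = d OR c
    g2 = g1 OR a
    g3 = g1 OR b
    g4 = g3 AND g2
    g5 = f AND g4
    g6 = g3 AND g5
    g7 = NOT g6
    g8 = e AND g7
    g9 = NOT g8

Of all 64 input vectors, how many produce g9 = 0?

g9 = NOT g8 must be 0, so g8 = 1.
Enumerating the 64 input combinations, 19 give g9 = 0 and 45 give g9 = 1.

19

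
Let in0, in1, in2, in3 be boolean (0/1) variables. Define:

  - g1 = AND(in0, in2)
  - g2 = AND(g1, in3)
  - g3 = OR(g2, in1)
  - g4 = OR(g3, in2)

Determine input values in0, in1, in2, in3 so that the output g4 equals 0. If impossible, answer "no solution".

g4 = OR(g3, in2) must be 0, so both g3 = 0 and in2 = 0.
Check with in0=0, in1=0, in2=0, in3=1:
g1 = AND(in0, in2) = AND(0, 0) = 0
g2 = AND(g1, in3) = AND(0, 1) = 0
g3 = OR(g2, in1) = OR(0, 0) = 0
g4 = OR(g3, in2) = OR(0, 0) = 0
So g4 = 0 as required.

in0=0, in1=0, in2=0, in3=1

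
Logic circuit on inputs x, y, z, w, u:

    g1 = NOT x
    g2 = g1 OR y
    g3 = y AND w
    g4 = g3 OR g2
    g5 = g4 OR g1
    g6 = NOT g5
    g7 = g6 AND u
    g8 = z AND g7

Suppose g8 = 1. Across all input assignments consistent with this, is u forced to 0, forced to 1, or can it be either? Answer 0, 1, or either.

1

g8 = z AND g7 must be 1, so both z = 1 and g7 = 1.
g7 = g6 AND u must be 1, so both g6 = 1 and u = 1.
Every assignment with g8 = 1 has u = 1; there are 2 such assignment(s).
  x=1, y=0, z=1, w=0, u=1
  x=1, y=0, z=1, w=1, u=1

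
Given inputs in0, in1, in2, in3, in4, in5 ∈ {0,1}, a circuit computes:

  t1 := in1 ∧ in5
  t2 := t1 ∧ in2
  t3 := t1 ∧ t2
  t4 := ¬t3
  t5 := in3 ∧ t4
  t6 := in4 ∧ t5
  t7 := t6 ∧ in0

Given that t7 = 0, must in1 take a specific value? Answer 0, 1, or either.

either

Both values of in1 occur among assignments with t7 = 0:
  in1=0: in0=0, in1=0, in2=0, in3=0, in4=0, in5=0
  in1=1: in0=0, in1=1, in2=0, in3=0, in4=0, in5=0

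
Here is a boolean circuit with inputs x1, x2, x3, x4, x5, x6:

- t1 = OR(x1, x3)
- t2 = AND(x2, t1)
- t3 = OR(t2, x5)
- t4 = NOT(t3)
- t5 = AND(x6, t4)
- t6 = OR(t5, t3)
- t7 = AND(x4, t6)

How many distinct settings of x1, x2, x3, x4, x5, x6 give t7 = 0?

t7 = AND(x4, t6) must be 0, so at least one of x4, t6 is 0.
Enumerating the 64 input combinations, 37 give t7 = 0 and 27 give t7 = 1.

37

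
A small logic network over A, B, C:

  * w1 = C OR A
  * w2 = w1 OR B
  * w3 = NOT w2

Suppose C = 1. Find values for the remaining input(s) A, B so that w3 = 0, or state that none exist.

Check with C = 1 and A=1, B=1:
w1 = C OR A = 1 OR 1 = 1
w2 = w1 OR B = 1 OR 1 = 1
w3 = NOT w2 = NOT 1 = 0
So w3 = 0.

A=1 B=1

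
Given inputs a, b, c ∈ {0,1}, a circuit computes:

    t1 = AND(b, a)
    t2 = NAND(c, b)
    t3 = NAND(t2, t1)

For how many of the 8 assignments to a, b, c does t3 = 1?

7

t3 = NAND(t2, t1) must be 1, so at least one of t2, t1 is 0.
Enumerating the 8 input combinations, 7 give t3 = 1 and 1 give t3 = 0.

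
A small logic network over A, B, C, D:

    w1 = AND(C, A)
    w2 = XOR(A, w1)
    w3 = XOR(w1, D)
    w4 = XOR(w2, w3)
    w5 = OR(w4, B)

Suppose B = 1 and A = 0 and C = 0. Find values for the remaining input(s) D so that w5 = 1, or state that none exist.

D=1

w5 = OR(w4, B) must be 1, so at least one of w4, B is 1.
Check with B = 1 and A = 0 and C = 0 and D=1:
w1 = AND(C, A) = AND(0, 0) = 0
w2 = XOR(A, w1) = XOR(0, 0) = 0
w3 = XOR(w1, D) = XOR(0, 1) = 1
w4 = XOR(w2, w3) = XOR(0, 1) = 1
w5 = OR(w4, B) = OR(1, 1) = 1
So w5 = 1.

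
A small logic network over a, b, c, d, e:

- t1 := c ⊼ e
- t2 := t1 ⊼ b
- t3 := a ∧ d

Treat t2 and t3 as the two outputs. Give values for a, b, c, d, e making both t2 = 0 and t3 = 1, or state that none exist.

a=1 b=1 c=1 d=1 e=0

Check with a=1 b=1 c=1 d=1 e=0:
t1 = c ⊼ e = 1 ⊼ 0 = 1
t2 = t1 ⊼ b = 1 ⊼ 1 = 0
t3 = a ∧ d = 1 ∧ 1 = 1
So t2 = 0 and t3 = 1.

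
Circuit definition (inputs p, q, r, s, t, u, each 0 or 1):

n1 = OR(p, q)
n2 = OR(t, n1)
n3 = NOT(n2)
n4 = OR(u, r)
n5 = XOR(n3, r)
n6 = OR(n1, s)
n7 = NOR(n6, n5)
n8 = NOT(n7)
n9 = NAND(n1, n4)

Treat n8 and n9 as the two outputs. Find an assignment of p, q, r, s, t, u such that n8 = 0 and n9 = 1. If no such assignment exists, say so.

p=0, q=0, r=0, s=0, t=1, u=1

Check with p=0, q=0, r=0, s=0, t=1, u=1:
n1 = OR(p, q) = OR(0, 0) = 0
n2 = OR(t, n1) = OR(1, 0) = 1
n3 = NOT(n2) = NOT 1 = 0
n4 = OR(u, r) = OR(1, 0) = 1
n5 = XOR(n3, r) = XOR(0, 0) = 0
n6 = OR(n1, s) = OR(0, 0) = 0
n7 = NOR(n6, n5) = NOR(0, 0) = 1
n8 = NOT(n7) = NOT 1 = 0
n9 = NAND(n1, n4) = NAND(0, 1) = 1
So n8 = 0 and n9 = 1.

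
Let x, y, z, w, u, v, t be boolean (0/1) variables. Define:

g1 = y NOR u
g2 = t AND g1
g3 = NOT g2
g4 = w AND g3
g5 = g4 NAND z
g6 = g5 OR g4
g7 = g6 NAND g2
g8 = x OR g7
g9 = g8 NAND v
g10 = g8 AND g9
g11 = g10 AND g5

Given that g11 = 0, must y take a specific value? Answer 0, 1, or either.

Both values of y occur among assignments with g11 = 0:
  y=0: x=0, y=0, z=0, w=0, u=0, v=0, t=1
  y=1: x=0, y=1, z=0, w=0, u=0, v=1, t=0

either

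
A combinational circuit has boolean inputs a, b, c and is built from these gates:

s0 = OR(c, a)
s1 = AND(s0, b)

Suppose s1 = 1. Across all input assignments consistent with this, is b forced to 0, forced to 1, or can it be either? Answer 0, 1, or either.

1

s1 = AND(s0, b) must be 1, so both s0 = 1 and b = 1.
Every assignment with s1 = 1 has b = 1; there are 3 such assignment(s).
  a=0, b=1, c=1
  a=1, b=1, c=0
  a=1, b=1, c=1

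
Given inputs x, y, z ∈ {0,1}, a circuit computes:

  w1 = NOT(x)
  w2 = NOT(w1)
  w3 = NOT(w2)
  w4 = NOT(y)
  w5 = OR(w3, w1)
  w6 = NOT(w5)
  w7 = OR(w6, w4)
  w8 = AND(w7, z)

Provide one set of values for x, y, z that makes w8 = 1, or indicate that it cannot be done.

w8 = AND(w7, z) must be 1, so both w7 = 1 and z = 1.
Check with x=1, y=0, z=1:
w1 = NOT(x) = NOT 1 = 0
w2 = NOT(w1) = NOT 0 = 1
w3 = NOT(w2) = NOT 1 = 0
w4 = NOT(y) = NOT 0 = 1
w5 = OR(w3, w1) = OR(0, 0) = 0
w6 = NOT(w5) = NOT 0 = 1
w7 = OR(w6, w4) = OR(1, 1) = 1
w8 = AND(w7, z) = AND(1, 1) = 1
So w8 = 1 as required.

x=1, y=0, z=1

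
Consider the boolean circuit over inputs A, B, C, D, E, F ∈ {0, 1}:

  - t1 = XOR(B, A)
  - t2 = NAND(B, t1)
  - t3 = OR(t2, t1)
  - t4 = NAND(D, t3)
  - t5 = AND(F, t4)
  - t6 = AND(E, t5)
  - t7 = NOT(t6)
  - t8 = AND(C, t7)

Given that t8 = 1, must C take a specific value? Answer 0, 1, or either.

1

t8 = AND(C, t7) must be 1, so both C = 1 and t7 = 1.
Every assignment with t8 = 1 has C = 1; there are 28 such assignment(s).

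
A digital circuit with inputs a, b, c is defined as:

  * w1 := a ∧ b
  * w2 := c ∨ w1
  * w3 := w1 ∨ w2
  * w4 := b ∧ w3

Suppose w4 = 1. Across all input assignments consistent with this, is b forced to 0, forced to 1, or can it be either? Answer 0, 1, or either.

1

w4 = b ∧ w3 must be 1, so both b = 1 and w3 = 1.
w3 = w1 ∨ w2 must be 1, so at least one of w1, w2 is 1.
Every assignment with w4 = 1 has b = 1; there are 3 such assignment(s).
  a=0, b=1, c=1
  a=1, b=1, c=0
  a=1, b=1, c=1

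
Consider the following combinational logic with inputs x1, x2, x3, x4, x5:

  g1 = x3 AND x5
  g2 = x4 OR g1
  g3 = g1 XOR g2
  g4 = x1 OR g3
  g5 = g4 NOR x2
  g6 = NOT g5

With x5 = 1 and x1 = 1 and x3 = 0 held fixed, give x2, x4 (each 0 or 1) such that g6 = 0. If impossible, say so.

no solution exists

With x5 = 1 and x1 = 1 and x3 = 0 fixed, none of the 4 settings of x2, x4 give g6 = 0.
For example, with x2=1, x4=0:
g1 = x3 AND x5 = 0 AND 1 = 0
g2 = x4 OR g1 = 0 OR 0 = 0
g3 = g1 XOR g2 = 0 XOR 0 = 0
g4 = x1 OR g3 = 1 OR 0 = 1
g5 = g4 NOR x2 = 1 NOR 1 = 0
g6 = NOT g5 = NOT 0 = 1
giving g6 = 1 ≠ 0.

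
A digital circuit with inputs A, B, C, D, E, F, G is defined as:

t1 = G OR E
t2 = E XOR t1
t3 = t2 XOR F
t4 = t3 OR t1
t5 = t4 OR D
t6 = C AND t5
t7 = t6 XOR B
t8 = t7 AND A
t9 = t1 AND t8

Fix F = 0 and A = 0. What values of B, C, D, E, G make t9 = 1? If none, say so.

With F = 0 and A = 0 fixed, none of the 32 settings of B, C, D, E, G give t9 = 1.
For example, with B=1, C=0, D=0, E=0, G=1:
t1 = G OR E = 1 OR 0 = 1
t2 = E XOR t1 = 0 XOR 1 = 1
t3 = t2 XOR F = 1 XOR 0 = 1
t4 = t3 OR t1 = 1 OR 1 = 1
t5 = t4 OR D = 1 OR 0 = 1
t6 = C AND t5 = 0 AND 1 = 0
t7 = t6 XOR B = 0 XOR 1 = 1
t8 = t7 AND A = 1 AND 0 = 0
t9 = t1 AND t8 = 1 AND 0 = 0
giving t9 = 0 ≠ 1.

no solution exists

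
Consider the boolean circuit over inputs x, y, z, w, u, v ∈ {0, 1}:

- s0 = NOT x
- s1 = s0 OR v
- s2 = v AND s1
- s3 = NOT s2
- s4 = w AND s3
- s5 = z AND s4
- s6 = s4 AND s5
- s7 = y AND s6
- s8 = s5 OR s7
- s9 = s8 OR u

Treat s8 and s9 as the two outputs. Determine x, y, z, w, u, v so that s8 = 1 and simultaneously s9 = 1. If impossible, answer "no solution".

Check with x=1 y=1 z=1 w=1 u=0 v=0:
s0 = NOT x = NOT 1 = 0
s1 = s0 OR v = 0 OR 0 = 0
s2 = v AND s1 = 0 AND 0 = 0
s3 = NOT s2 = NOT 0 = 1
s4 = w AND s3 = 1 AND 1 = 1
s5 = z AND s4 = 1 AND 1 = 1
s6 = s4 AND s5 = 1 AND 1 = 1
s7 = y AND s6 = 1 AND 1 = 1
s8 = s5 OR s7 = 1 OR 1 = 1
s9 = s8 OR u = 1 OR 0 = 1
So s8 = 1 and s9 = 1.

x=1 y=1 z=1 w=1 u=0 v=0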